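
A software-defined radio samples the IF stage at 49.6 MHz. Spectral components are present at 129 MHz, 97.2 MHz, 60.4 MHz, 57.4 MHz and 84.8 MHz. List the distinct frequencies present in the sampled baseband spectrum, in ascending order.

fs/2 = 24.8 MHz.
129 MHz mod fs = 29.8 MHz.
29.8 MHz > fs/2 = 24.8 MHz, folds to fs − 29.8 MHz = 19.8 MHz.
97.2 MHz mod fs = 47.6 MHz.
47.6 MHz > fs/2 = 24.8 MHz, folds to fs − 47.6 MHz = 2 MHz.
60.4 MHz mod fs = 10.8 MHz.
10.8 MHz ≤ fs/2 = 24.8 MHz, appears at 10.8 MHz.
57.4 MHz mod fs = 7.8 MHz.
7.8 MHz ≤ fs/2 = 24.8 MHz, appears at 7.8 MHz.
84.8 MHz mod fs = 35.2 MHz.
35.2 MHz > fs/2 = 24.8 MHz, folds to fs − 35.2 MHz = 14.4 MHz.
Distinct values: {2 MHz, 7.8 MHz, 10.8 MHz, 14.4 MHz, 19.8 MHz}.

2 MHz, 7.8 MHz, 10.8 MHz, 14.4 MHz, 19.8 MHz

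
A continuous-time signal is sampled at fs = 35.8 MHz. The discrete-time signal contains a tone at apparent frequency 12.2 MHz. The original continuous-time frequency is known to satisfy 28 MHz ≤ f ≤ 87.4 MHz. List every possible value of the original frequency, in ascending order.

48 MHz, 59.4 MHz, 83.8 MHz

Frequencies that alias to 12.2 MHz are k·fs ± 12.2 MHz for integer k ≥ 0.
k=0: 12.2 MHz.
k=1: 23.6 MHz, 48 MHz.
k=2: 59.4 MHz, 83.8 MHz.
k=3: 95.2 MHz, 119.6 MHz.
Within [28 MHz, 87.4 MHz]: 48 MHz, 59.4 MHz, 83.8 MHz.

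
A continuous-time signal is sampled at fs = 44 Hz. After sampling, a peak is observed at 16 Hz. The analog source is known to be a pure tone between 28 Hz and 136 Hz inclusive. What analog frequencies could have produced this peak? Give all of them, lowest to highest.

Frequencies that alias to 16 Hz are k·fs ± 16 Hz for integer k ≥ 0.
k=0: 16 Hz.
k=1: 28 Hz, 60 Hz.
k=2: 72 Hz, 104 Hz.
k=3: 116 Hz, 148 Hz.
k=4: 160 Hz, 192 Hz.
Within [28 Hz, 136 Hz]: 28 Hz, 60 Hz, 72 Hz, 104 Hz, 116 Hz.

28 Hz, 60 Hz, 72 Hz, 104 Hz, 116 Hz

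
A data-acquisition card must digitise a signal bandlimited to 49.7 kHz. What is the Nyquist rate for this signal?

99.4 kHz

Nyquist rate = 2 × 49.7 kHz = 99.4 kHz.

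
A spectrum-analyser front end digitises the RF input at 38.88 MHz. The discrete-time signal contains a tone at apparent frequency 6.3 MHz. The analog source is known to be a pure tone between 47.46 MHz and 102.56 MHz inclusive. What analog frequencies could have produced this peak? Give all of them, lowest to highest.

Frequencies that alias to 6.3 MHz are k·fs ± 6.3 MHz for integer k ≥ 0.
k=0: 6.3 MHz.
k=1: 32.58 MHz, 45.18 MHz.
k=2: 71.46 MHz, 84.06 MHz.
k=3: 110.34 MHz, 122.94 MHz.
Within [47.46 MHz, 102.56 MHz]: 71.46 MHz, 84.06 MHz.

71.46 MHz, 84.06 MHz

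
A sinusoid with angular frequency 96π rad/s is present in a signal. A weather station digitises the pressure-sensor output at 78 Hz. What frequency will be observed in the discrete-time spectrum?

ω = 96π rad/s → f = ω/(2π) = 48 Hz.
48 Hz > fs/2 = 39 Hz, folds to fs − 48 Hz = 30 Hz.

30 Hz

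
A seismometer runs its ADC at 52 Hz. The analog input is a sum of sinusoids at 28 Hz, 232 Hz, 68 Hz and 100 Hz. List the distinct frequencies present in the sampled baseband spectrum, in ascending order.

4 Hz, 16 Hz, 24 Hz

fs/2 = 26 Hz.
28 Hz > fs/2 = 26 Hz, folds to fs − 28 Hz = 24 Hz.
232 Hz mod fs = 24 Hz.
24 Hz ≤ fs/2 = 26 Hz, appears at 24 Hz.
68 Hz mod fs = 16 Hz.
16 Hz ≤ fs/2 = 26 Hz, appears at 16 Hz.
100 Hz mod fs = 48 Hz.
48 Hz > fs/2 = 26 Hz, folds to fs − 48 Hz = 4 Hz.
Distinct values: {4 Hz, 16 Hz, 24 Hz}.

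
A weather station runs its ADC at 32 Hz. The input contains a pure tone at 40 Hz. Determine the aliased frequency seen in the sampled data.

8 Hz

40 Hz mod fs = 8 Hz.
8 Hz ≤ fs/2 = 16 Hz, appears at 8 Hz.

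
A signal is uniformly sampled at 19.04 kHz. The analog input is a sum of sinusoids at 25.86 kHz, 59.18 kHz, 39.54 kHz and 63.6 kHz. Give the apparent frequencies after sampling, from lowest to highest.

fs/2 = 9.52 kHz.
25.86 kHz mod fs = 6.82 kHz.
6.82 kHz ≤ fs/2 = 9.52 kHz, appears at 6.82 kHz.
59.18 kHz mod fs = 2.06 kHz.
2.06 kHz ≤ fs/2 = 9.52 kHz, appears at 2.06 kHz.
39.54 kHz mod fs = 1.46 kHz.
1.46 kHz ≤ fs/2 = 9.52 kHz, appears at 1.46 kHz.
63.6 kHz mod fs = 6.48 kHz.
6.48 kHz ≤ fs/2 = 9.52 kHz, appears at 6.48 kHz.
Distinct values: {1.46 kHz, 2.06 kHz, 6.48 kHz, 6.82 kHz}.

1.46 kHz, 2.06 kHz, 6.48 kHz, 6.82 kHz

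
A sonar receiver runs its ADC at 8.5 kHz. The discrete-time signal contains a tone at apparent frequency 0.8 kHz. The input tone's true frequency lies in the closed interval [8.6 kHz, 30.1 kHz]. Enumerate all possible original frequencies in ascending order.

Frequencies that alias to 0.8 kHz are k·fs ± 0.8 kHz for integer k ≥ 0.
k=0: 0.8 kHz.
k=1: 7.7 kHz, 9.3 kHz.
k=2: 16.2 kHz, 17.8 kHz.
k=3: 24.7 kHz, 26.3 kHz.
k=4: 33.2 kHz, 34.8 kHz.
Within [8.6 kHz, 30.1 kHz]: 9.3 kHz, 16.2 kHz, 17.8 kHz, 24.7 kHz, 26.3 kHz.

9.3 kHz, 16.2 kHz, 17.8 kHz, 24.7 kHz, 26.3 kHz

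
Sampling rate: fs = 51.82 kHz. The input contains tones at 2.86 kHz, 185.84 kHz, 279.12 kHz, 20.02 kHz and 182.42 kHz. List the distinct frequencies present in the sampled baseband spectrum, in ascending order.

fs/2 = 25.91 kHz.
2.86 kHz ≤ fs/2 = 25.91 kHz, passes unchanged.
185.84 kHz mod fs = 30.38 kHz.
30.38 kHz > fs/2 = 25.91 kHz, folds to fs − 30.38 kHz = 21.44 kHz.
279.12 kHz mod fs = 20.02 kHz.
20.02 kHz ≤ fs/2 = 25.91 kHz, appears at 20.02 kHz.
20.02 kHz ≤ fs/2 = 25.91 kHz, passes unchanged.
182.42 kHz mod fs = 26.96 kHz.
26.96 kHz > fs/2 = 25.91 kHz, folds to fs − 26.96 kHz = 24.86 kHz.
Distinct values: {2.86 kHz, 20.02 kHz, 21.44 kHz, 24.86 kHz}.

2.86 kHz, 20.02 kHz, 21.44 kHz, 24.86 kHz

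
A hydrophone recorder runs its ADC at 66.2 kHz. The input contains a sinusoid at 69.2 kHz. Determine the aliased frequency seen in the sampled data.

3 kHz

69.2 kHz mod fs = 3 kHz.
3 kHz ≤ fs/2 = 33.1 kHz, appears at 3 kHz.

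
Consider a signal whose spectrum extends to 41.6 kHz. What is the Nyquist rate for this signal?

83.2 kHz

Nyquist rate = 2 × 41.6 kHz = 83.2 kHz.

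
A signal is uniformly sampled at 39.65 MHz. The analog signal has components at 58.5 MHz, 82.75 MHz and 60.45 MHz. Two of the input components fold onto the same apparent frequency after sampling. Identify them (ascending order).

fs/2 = 19.825 MHz.
58.5 MHz mod fs = 18.85 MHz.
18.85 MHz ≤ fs/2 = 19.825 MHz, appears at 18.85 MHz.
82.75 MHz mod fs = 3.45 MHz.
3.45 MHz ≤ fs/2 = 19.825 MHz, appears at 3.45 MHz.
60.45 MHz mod fs = 20.8 MHz.
20.8 MHz > fs/2 = 19.825 MHz, folds to fs − 20.8 MHz = 18.85 MHz.
58.5 MHz and 60.45 MHz both map to 18.85 MHz.

58.5 MHz, 60.45 MHz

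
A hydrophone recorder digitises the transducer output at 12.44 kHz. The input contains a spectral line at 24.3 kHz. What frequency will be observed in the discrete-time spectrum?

24.3 kHz mod fs = 11.86 kHz.
11.86 kHz > fs/2 = 6.22 kHz, folds to fs − 11.86 kHz = 0.58 kHz.

0.58 kHz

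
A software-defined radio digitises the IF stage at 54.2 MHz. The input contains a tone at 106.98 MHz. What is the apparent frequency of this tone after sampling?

106.98 MHz mod fs = 52.78 MHz.
52.78 MHz > fs/2 = 27.1 MHz, folds to fs − 52.78 MHz = 1.42 MHz.

1.42 MHz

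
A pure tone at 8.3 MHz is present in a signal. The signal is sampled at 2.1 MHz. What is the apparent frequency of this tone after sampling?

0.1 MHz

8.3 MHz mod fs = 2 MHz.
2 MHz > fs/2 = 1.05 MHz, folds to fs − 2 MHz = 0.1 MHz.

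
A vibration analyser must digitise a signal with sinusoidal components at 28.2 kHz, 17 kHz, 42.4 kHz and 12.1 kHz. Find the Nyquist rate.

84.8 kHz

Highest-frequency component: 42.4 kHz.
Nyquist rate = 2 × 42.4 kHz = 84.8 kHz.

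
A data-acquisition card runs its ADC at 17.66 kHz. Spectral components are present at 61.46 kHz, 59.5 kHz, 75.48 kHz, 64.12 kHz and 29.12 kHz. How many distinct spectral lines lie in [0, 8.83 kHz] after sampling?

fs/2 = 8.83 kHz.
61.46 kHz mod fs = 8.48 kHz.
8.48 kHz ≤ fs/2 = 8.83 kHz, appears at 8.48 kHz.
59.5 kHz mod fs = 6.52 kHz.
6.52 kHz ≤ fs/2 = 8.83 kHz, appears at 6.52 kHz.
75.48 kHz mod fs = 4.84 kHz.
4.84 kHz ≤ fs/2 = 8.83 kHz, appears at 4.84 kHz.
64.12 kHz mod fs = 11.14 kHz.
11.14 kHz > fs/2 = 8.83 kHz, folds to fs − 11.14 kHz = 6.52 kHz.
29.12 kHz mod fs = 11.46 kHz.
11.46 kHz > fs/2 = 8.83 kHz, folds to fs − 11.46 kHz = 6.2 kHz.
Distinct values: {4.84 kHz, 6.2 kHz, 6.52 kHz, 8.48 kHz} → 4.

4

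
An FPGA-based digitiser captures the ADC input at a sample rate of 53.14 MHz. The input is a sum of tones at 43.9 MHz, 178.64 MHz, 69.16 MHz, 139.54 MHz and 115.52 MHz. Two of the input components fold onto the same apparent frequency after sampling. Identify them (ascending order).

fs/2 = 26.57 MHz.
43.9 MHz > fs/2 = 26.57 MHz, folds to fs − 43.9 MHz = 9.24 MHz.
178.64 MHz mod fs = 19.22 MHz.
19.22 MHz ≤ fs/2 = 26.57 MHz, appears at 19.22 MHz.
69.16 MHz mod fs = 16.02 MHz.
16.02 MHz ≤ fs/2 = 26.57 MHz, appears at 16.02 MHz.
139.54 MHz mod fs = 33.26 MHz.
33.26 MHz > fs/2 = 26.57 MHz, folds to fs − 33.26 MHz = 19.88 MHz.
115.52 MHz mod fs = 9.24 MHz.
9.24 MHz ≤ fs/2 = 26.57 MHz, appears at 9.24 MHz.
43.9 MHz and 115.52 MHz both map to 9.24 MHz.

43.9 MHz, 115.52 MHz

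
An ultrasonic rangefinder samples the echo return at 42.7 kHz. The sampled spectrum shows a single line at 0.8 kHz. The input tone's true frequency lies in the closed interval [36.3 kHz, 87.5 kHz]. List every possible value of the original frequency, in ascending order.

41.9 kHz, 43.5 kHz, 84.6 kHz, 86.2 kHz

Frequencies that alias to 0.8 kHz are k·fs ± 0.8 kHz for integer k ≥ 0.
k=0: 0.8 kHz.
k=1: 41.9 kHz, 43.5 kHz.
k=2: 84.6 kHz, 86.2 kHz.
k=3: 127.3 kHz, 128.9 kHz.
Within [36.3 kHz, 87.5 kHz]: 41.9 kHz, 43.5 kHz, 84.6 kHz, 86.2 kHz.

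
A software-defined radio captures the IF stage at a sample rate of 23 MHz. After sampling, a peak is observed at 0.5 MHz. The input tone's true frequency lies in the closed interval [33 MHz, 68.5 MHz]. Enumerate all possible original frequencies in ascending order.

45.5 MHz, 46.5 MHz, 68.5 MHz

Frequencies that alias to 0.5 MHz are k·fs ± 0.5 MHz for integer k ≥ 0.
k=0: 0.5 MHz.
k=1: 22.5 MHz, 23.5 MHz.
k=2: 45.5 MHz, 46.5 MHz.
k=3: 68.5 MHz, 69.5 MHz.
k=4: 91.5 MHz, 92.5 MHz.
Within [33 MHz, 68.5 MHz]: 45.5 MHz, 46.5 MHz, 68.5 MHz.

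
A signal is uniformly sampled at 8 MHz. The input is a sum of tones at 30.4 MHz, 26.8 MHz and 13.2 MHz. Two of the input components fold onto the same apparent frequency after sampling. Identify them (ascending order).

fs/2 = 4 MHz.
30.4 MHz mod fs = 6.4 MHz.
6.4 MHz > fs/2 = 4 MHz, folds to fs − 6.4 MHz = 1.6 MHz.
26.8 MHz mod fs = 2.8 MHz.
2.8 MHz ≤ fs/2 = 4 MHz, appears at 2.8 MHz.
13.2 MHz mod fs = 5.2 MHz.
5.2 MHz > fs/2 = 4 MHz, folds to fs − 5.2 MHz = 2.8 MHz.
13.2 MHz and 26.8 MHz both map to 2.8 MHz.

13.2 MHz, 26.8 MHz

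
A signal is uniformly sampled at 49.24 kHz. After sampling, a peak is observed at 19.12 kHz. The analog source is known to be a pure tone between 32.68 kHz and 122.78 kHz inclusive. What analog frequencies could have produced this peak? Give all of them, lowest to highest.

68.36 kHz, 79.36 kHz, 117.6 kHz

Frequencies that alias to 19.12 kHz are k·fs ± 19.12 kHz for integer k ≥ 0.
k=0: 19.12 kHz.
k=1: 30.12 kHz, 68.36 kHz.
k=2: 79.36 kHz, 117.6 kHz.
k=3: 128.6 kHz, 166.84 kHz.
Within [32.68 kHz, 122.78 kHz]: 68.36 kHz, 79.36 kHz, 117.6 kHz.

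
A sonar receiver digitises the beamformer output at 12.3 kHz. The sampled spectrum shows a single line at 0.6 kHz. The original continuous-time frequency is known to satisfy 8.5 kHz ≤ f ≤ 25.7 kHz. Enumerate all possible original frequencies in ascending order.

11.7 kHz, 12.9 kHz, 24 kHz, 25.2 kHz

Frequencies that alias to 0.6 kHz are k·fs ± 0.6 kHz for integer k ≥ 0.
k=0: 0.6 kHz.
k=1: 11.7 kHz, 12.9 kHz.
k=2: 24 kHz, 25.2 kHz.
k=3: 36.3 kHz, 37.5 kHz.
Within [8.5 kHz, 25.7 kHz]: 11.7 kHz, 12.9 kHz, 24 kHz, 25.2 kHz.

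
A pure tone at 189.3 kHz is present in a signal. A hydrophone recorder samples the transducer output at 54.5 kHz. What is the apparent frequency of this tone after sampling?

25.8 kHz

189.3 kHz mod fs = 25.8 kHz.
25.8 kHz ≤ fs/2 = 27.25 kHz, appears at 25.8 kHz.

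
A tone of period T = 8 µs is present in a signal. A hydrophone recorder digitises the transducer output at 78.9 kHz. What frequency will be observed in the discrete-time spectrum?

T = 8 µs → f = 1/T = 125 kHz.
125 kHz mod fs = 46.1 kHz.
46.1 kHz > fs/2 = 39.45 kHz, folds to fs − 46.1 kHz = 32.8 kHz.

32.8 kHz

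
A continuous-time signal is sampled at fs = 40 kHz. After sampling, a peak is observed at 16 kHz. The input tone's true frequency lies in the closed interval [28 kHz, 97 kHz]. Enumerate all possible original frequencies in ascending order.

56 kHz, 64 kHz, 96 kHz

Frequencies that alias to 16 kHz are k·fs ± 16 kHz for integer k ≥ 0.
k=0: 16 kHz.
k=1: 24 kHz, 56 kHz.
k=2: 64 kHz, 96 kHz.
k=3: 104 kHz, 136 kHz.
Within [28 kHz, 97 kHz]: 56 kHz, 64 kHz, 96 kHz.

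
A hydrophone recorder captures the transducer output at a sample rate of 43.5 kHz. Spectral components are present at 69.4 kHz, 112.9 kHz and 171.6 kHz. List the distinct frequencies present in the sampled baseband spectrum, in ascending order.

fs/2 = 21.75 kHz.
69.4 kHz mod fs = 25.9 kHz.
25.9 kHz > fs/2 = 21.75 kHz, folds to fs − 25.9 kHz = 17.6 kHz.
112.9 kHz mod fs = 25.9 kHz.
25.9 kHz > fs/2 = 21.75 kHz, folds to fs − 25.9 kHz = 17.6 kHz.
171.6 kHz mod fs = 41.1 kHz.
41.1 kHz > fs/2 = 21.75 kHz, folds to fs − 41.1 kHz = 2.4 kHz.
Distinct values: {2.4 kHz, 17.6 kHz}.

2.4 kHz, 17.6 kHz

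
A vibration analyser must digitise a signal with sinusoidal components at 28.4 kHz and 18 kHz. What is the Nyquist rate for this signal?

Highest-frequency component: 28.4 kHz.
Nyquist rate = 2 × 28.4 kHz = 56.8 kHz.

56.8 kHz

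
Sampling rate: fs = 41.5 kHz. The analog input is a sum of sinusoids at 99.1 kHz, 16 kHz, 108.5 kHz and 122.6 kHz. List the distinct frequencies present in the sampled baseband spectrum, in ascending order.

1.9 kHz, 16 kHz, 16.1 kHz

fs/2 = 20.75 kHz.
99.1 kHz mod fs = 16.1 kHz.
16.1 kHz ≤ fs/2 = 20.75 kHz, appears at 16.1 kHz.
16 kHz ≤ fs/2 = 20.75 kHz, passes unchanged.
108.5 kHz mod fs = 25.5 kHz.
25.5 kHz > fs/2 = 20.75 kHz, folds to fs − 25.5 kHz = 16 kHz.
122.6 kHz mod fs = 39.6 kHz.
39.6 kHz > fs/2 = 20.75 kHz, folds to fs − 39.6 kHz = 1.9 kHz.
Distinct values: {1.9 kHz, 16 kHz, 16.1 kHz}.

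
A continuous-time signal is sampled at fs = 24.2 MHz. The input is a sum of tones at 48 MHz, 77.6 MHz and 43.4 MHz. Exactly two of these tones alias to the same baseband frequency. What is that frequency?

fs/2 = 12.1 MHz.
48 MHz mod fs = 23.8 MHz.
23.8 MHz > fs/2 = 12.1 MHz, folds to fs − 23.8 MHz = 0.4 MHz.
77.6 MHz mod fs = 5 MHz.
5 MHz ≤ fs/2 = 12.1 MHz, appears at 5 MHz.
43.4 MHz mod fs = 19.2 MHz.
19.2 MHz > fs/2 = 12.1 MHz, folds to fs − 19.2 MHz = 5 MHz.
43.4 MHz and 77.6 MHz both map to 5 MHz.

5 MHz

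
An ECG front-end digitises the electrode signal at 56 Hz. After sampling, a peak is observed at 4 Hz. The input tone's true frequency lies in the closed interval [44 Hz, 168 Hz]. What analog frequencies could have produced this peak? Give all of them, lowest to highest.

52 Hz, 60 Hz, 108 Hz, 116 Hz, 164 Hz

Frequencies that alias to 4 Hz are k·fs ± 4 Hz for integer k ≥ 0.
k=0: 4 Hz.
k=1: 52 Hz, 60 Hz.
k=2: 108 Hz, 116 Hz.
k=3: 164 Hz, 172 Hz.
k=4: 220 Hz, 228 Hz.
Within [44 Hz, 168 Hz]: 52 Hz, 60 Hz, 108 Hz, 116 Hz, 164 Hz.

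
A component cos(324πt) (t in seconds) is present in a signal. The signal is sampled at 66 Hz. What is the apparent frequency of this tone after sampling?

ω = 324π rad/s → f = ω/(2π) = 162 Hz.
162 Hz mod fs = 30 Hz.
30 Hz ≤ fs/2 = 33 Hz, appears at 30 Hz.

30 Hz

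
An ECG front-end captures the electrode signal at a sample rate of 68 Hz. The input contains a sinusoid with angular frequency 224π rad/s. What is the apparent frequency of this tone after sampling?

24 Hz

ω = 224π rad/s → f = ω/(2π) = 112 Hz.
112 Hz mod fs = 44 Hz.
44 Hz > fs/2 = 34 Hz, folds to fs − 44 Hz = 24 Hz.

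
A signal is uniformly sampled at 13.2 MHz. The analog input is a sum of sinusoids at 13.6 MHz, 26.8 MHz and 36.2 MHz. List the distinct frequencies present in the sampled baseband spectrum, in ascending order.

fs/2 = 6.6 MHz.
13.6 MHz mod fs = 0.4 MHz.
0.4 MHz ≤ fs/2 = 6.6 MHz, appears at 0.4 MHz.
26.8 MHz mod fs = 0.4 MHz.
0.4 MHz ≤ fs/2 = 6.6 MHz, appears at 0.4 MHz.
36.2 MHz mod fs = 9.8 MHz.
9.8 MHz > fs/2 = 6.6 MHz, folds to fs − 9.8 MHz = 3.4 MHz.
Distinct values: {0.4 MHz, 3.4 MHz}.

0.4 MHz, 3.4 MHz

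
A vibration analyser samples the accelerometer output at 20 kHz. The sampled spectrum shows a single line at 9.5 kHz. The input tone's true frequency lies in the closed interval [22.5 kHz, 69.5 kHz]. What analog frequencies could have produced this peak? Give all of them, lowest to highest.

Frequencies that alias to 9.5 kHz are k·fs ± 9.5 kHz for integer k ≥ 0.
k=0: 9.5 kHz.
k=1: 10.5 kHz, 29.5 kHz.
k=2: 30.5 kHz, 49.5 kHz.
k=3: 50.5 kHz, 69.5 kHz.
k=4: 70.5 kHz, 89.5 kHz.
Within [22.5 kHz, 69.5 kHz]: 29.5 kHz, 30.5 kHz, 49.5 kHz, 50.5 kHz, 69.5 kHz.

29.5 kHz, 30.5 kHz, 49.5 kHz, 50.5 kHz, 69.5 kHz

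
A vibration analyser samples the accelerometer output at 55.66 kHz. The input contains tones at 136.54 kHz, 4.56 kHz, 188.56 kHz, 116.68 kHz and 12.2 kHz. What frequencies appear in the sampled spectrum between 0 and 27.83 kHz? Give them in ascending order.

4.56 kHz, 5.36 kHz, 12.2 kHz, 21.58 kHz, 25.22 kHz

fs/2 = 27.83 kHz.
136.54 kHz mod fs = 25.22 kHz.
25.22 kHz ≤ fs/2 = 27.83 kHz, appears at 25.22 kHz.
4.56 kHz ≤ fs/2 = 27.83 kHz, passes unchanged.
188.56 kHz mod fs = 21.58 kHz.
21.58 kHz ≤ fs/2 = 27.83 kHz, appears at 21.58 kHz.
116.68 kHz mod fs = 5.36 kHz.
5.36 kHz ≤ fs/2 = 27.83 kHz, appears at 5.36 kHz.
12.2 kHz ≤ fs/2 = 27.83 kHz, passes unchanged.
Distinct values: {4.56 kHz, 5.36 kHz, 12.2 kHz, 21.58 kHz, 25.22 kHz}.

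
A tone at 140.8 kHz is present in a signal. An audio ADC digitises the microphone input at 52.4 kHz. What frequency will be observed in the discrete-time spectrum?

140.8 kHz mod fs = 36 kHz.
36 kHz > fs/2 = 26.2 kHz, folds to fs − 36 kHz = 16.4 kHz.

16.4 kHz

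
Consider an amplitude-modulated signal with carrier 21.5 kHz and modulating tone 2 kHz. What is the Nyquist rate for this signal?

AM sidebands sit at fc ± fm = 19.5 kHz and 23.5 kHz.
Highest-frequency component: 23.5 kHz.
Nyquist rate = 2 × 23.5 kHz = 47 kHz.

47 kHz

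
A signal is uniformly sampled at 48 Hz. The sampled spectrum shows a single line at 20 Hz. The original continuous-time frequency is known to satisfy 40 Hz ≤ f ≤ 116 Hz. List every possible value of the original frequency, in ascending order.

Frequencies that alias to 20 Hz are k·fs ± 20 Hz for integer k ≥ 0.
k=0: 20 Hz.
k=1: 28 Hz, 68 Hz.
k=2: 76 Hz, 116 Hz.
k=3: 124 Hz, 164 Hz.
Within [40 Hz, 116 Hz]: 68 Hz, 76 Hz, 116 Hz.

68 Hz, 76 Hz, 116 Hz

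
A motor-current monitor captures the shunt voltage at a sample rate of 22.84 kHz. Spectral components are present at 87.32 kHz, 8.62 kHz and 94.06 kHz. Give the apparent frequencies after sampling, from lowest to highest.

fs/2 = 11.42 kHz.
87.32 kHz mod fs = 18.8 kHz.
18.8 kHz > fs/2 = 11.42 kHz, folds to fs − 18.8 kHz = 4.04 kHz.
8.62 kHz ≤ fs/2 = 11.42 kHz, passes unchanged.
94.06 kHz mod fs = 2.7 kHz.
2.7 kHz ≤ fs/2 = 11.42 kHz, appears at 2.7 kHz.
Distinct values: {2.7 kHz, 4.04 kHz, 8.62 kHz}.

2.7 kHz, 4.04 kHz, 8.62 kHz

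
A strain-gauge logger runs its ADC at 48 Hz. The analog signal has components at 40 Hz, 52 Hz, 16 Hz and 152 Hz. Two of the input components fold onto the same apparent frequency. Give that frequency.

fs/2 = 24 Hz.
40 Hz > fs/2 = 24 Hz, folds to fs − 40 Hz = 8 Hz.
52 Hz mod fs = 4 Hz.
4 Hz ≤ fs/2 = 24 Hz, appears at 4 Hz.
16 Hz ≤ fs/2 = 24 Hz, passes unchanged.
152 Hz mod fs = 8 Hz.
8 Hz ≤ fs/2 = 24 Hz, appears at 8 Hz.
40 Hz and 152 Hz both map to 8 Hz.

8 Hz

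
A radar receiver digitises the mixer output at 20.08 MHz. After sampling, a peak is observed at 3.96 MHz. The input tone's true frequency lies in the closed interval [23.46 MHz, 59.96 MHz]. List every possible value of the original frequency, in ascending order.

24.04 MHz, 36.2 MHz, 44.12 MHz, 56.28 MHz

Frequencies that alias to 3.96 MHz are k·fs ± 3.96 MHz for integer k ≥ 0.
k=0: 3.96 MHz.
k=1: 16.12 MHz, 24.04 MHz.
k=2: 36.2 MHz, 44.12 MHz.
k=3: 56.28 MHz, 64.2 MHz.
k=4: 76.36 MHz, 84.28 MHz.
Within [23.46 MHz, 59.96 MHz]: 24.04 MHz, 36.2 MHz, 44.12 MHz, 56.28 MHz.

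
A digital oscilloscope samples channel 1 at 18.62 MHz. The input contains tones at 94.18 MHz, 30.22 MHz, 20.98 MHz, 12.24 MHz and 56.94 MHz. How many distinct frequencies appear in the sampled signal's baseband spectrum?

fs/2 = 9.31 MHz.
94.18 MHz mod fs = 1.08 MHz.
1.08 MHz ≤ fs/2 = 9.31 MHz, appears at 1.08 MHz.
30.22 MHz mod fs = 11.6 MHz.
11.6 MHz > fs/2 = 9.31 MHz, folds to fs − 11.6 MHz = 7.02 MHz.
20.98 MHz mod fs = 2.36 MHz.
2.36 MHz ≤ fs/2 = 9.31 MHz, appears at 2.36 MHz.
12.24 MHz > fs/2 = 9.31 MHz, folds to fs − 12.24 MHz = 6.38 MHz.
56.94 MHz mod fs = 1.08 MHz.
1.08 MHz ≤ fs/2 = 9.31 MHz, appears at 1.08 MHz.
Distinct values: {1.08 MHz, 2.36 MHz, 6.38 MHz, 7.02 MHz} → 4.

4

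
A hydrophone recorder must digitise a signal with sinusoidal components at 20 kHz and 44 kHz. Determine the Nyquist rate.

Highest-frequency component: 44 kHz.
Nyquist rate = 2 × 44 kHz = 88 kHz.

88 kHz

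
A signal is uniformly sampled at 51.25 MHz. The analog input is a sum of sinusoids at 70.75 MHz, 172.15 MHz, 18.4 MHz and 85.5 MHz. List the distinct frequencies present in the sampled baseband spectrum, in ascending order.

fs/2 = 25.625 MHz.
70.75 MHz mod fs = 19.5 MHz.
19.5 MHz ≤ fs/2 = 25.625 MHz, appears at 19.5 MHz.
172.15 MHz mod fs = 18.4 MHz.
18.4 MHz ≤ fs/2 = 25.625 MHz, appears at 18.4 MHz.
18.4 MHz ≤ fs/2 = 25.625 MHz, passes unchanged.
85.5 MHz mod fs = 34.25 MHz.
34.25 MHz > fs/2 = 25.625 MHz, folds to fs − 34.25 MHz = 17 MHz.
Distinct values: {17 MHz, 18.4 MHz, 19.5 MHz}.

17 MHz, 18.4 MHz, 19.5 MHz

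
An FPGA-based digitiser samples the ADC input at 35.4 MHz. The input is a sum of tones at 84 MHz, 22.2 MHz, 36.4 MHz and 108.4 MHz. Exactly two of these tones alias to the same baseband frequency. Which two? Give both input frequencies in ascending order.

22.2 MHz, 84 MHz

fs/2 = 17.7 MHz.
84 MHz mod fs = 13.2 MHz.
13.2 MHz ≤ fs/2 = 17.7 MHz, appears at 13.2 MHz.
22.2 MHz > fs/2 = 17.7 MHz, folds to fs − 22.2 MHz = 13.2 MHz.
36.4 MHz mod fs = 1 MHz.
1 MHz ≤ fs/2 = 17.7 MHz, appears at 1 MHz.
108.4 MHz mod fs = 2.2 MHz.
2.2 MHz ≤ fs/2 = 17.7 MHz, appears at 2.2 MHz.
22.2 MHz and 84 MHz both map to 13.2 MHz.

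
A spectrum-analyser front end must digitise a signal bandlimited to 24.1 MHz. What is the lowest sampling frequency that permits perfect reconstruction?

Nyquist rate = 2 × 24.1 MHz = 48.2 MHz.

48.2 MHz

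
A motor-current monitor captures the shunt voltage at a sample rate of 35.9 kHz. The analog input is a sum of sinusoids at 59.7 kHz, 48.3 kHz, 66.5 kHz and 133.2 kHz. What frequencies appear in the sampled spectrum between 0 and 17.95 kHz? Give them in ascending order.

5.3 kHz, 10.4 kHz, 12.1 kHz, 12.4 kHz

fs/2 = 17.95 kHz.
59.7 kHz mod fs = 23.8 kHz.
23.8 kHz > fs/2 = 17.95 kHz, folds to fs − 23.8 kHz = 12.1 kHz.
48.3 kHz mod fs = 12.4 kHz.
12.4 kHz ≤ fs/2 = 17.95 kHz, appears at 12.4 kHz.
66.5 kHz mod fs = 30.6 kHz.
30.6 kHz > fs/2 = 17.95 kHz, folds to fs − 30.6 kHz = 5.3 kHz.
133.2 kHz mod fs = 25.5 kHz.
25.5 kHz > fs/2 = 17.95 kHz, folds to fs − 25.5 kHz = 10.4 kHz.
Distinct values: {5.3 kHz, 10.4 kHz, 12.1 kHz, 12.4 kHz}.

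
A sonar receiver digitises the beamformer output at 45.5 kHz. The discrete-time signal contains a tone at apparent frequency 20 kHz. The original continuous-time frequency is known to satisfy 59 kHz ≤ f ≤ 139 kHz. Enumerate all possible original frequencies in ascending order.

65.5 kHz, 71 kHz, 111 kHz, 116.5 kHz

Frequencies that alias to 20 kHz are k·fs ± 20 kHz for integer k ≥ 0.
k=0: 20 kHz.
k=1: 25.5 kHz, 65.5 kHz.
k=2: 71 kHz, 111 kHz.
k=3: 116.5 kHz, 156.5 kHz.
k=4: 162 kHz, 202 kHz.
Within [59 kHz, 139 kHz]: 65.5 kHz, 71 kHz, 111 kHz, 116.5 kHz.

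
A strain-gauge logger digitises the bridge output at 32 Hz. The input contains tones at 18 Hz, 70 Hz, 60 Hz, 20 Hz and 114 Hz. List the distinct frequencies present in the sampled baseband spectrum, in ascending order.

fs/2 = 16 Hz.
18 Hz > fs/2 = 16 Hz, folds to fs − 18 Hz = 14 Hz.
70 Hz mod fs = 6 Hz.
6 Hz ≤ fs/2 = 16 Hz, appears at 6 Hz.
60 Hz mod fs = 28 Hz.
28 Hz > fs/2 = 16 Hz, folds to fs − 28 Hz = 4 Hz.
20 Hz > fs/2 = 16 Hz, folds to fs − 20 Hz = 12 Hz.
114 Hz mod fs = 18 Hz.
18 Hz > fs/2 = 16 Hz, folds to fs − 18 Hz = 14 Hz.
Distinct values: {4 Hz, 6 Hz, 12 Hz, 14 Hz}.

4 Hz, 6 Hz, 12 Hz, 14 Hz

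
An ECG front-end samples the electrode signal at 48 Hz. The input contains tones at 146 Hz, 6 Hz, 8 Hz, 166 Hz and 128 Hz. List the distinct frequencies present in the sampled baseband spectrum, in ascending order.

fs/2 = 24 Hz.
146 Hz mod fs = 2 Hz.
2 Hz ≤ fs/2 = 24 Hz, appears at 2 Hz.
6 Hz ≤ fs/2 = 24 Hz, passes unchanged.
8 Hz ≤ fs/2 = 24 Hz, passes unchanged.
166 Hz mod fs = 22 Hz.
22 Hz ≤ fs/2 = 24 Hz, appears at 22 Hz.
128 Hz mod fs = 32 Hz.
32 Hz > fs/2 = 24 Hz, folds to fs − 32 Hz = 16 Hz.
Distinct values: {2 Hz, 6 Hz, 8 Hz, 16 Hz, 22 Hz}.

2 Hz, 6 Hz, 8 Hz, 16 Hz, 22 Hz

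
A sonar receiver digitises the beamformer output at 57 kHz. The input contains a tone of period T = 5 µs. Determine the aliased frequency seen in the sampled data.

T = 5 µs → f = 1/T = 200 kHz.
200 kHz mod fs = 29 kHz.
29 kHz > fs/2 = 28.5 kHz, folds to fs − 29 kHz = 28 kHz.

28 kHz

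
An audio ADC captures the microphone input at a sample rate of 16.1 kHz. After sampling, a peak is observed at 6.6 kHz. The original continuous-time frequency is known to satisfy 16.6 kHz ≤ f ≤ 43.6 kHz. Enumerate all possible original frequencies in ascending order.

Frequencies that alias to 6.6 kHz are k·fs ± 6.6 kHz for integer k ≥ 0.
k=0: 6.6 kHz.
k=1: 9.5 kHz, 22.7 kHz.
k=2: 25.6 kHz, 38.8 kHz.
k=3: 41.7 kHz, 54.9 kHz.
k=4: 57.8 kHz, 71 kHz.
Within [16.6 kHz, 43.6 kHz]: 22.7 kHz, 25.6 kHz, 38.8 kHz, 41.7 kHz.

22.7 kHz, 25.6 kHz, 38.8 kHz, 41.7 kHz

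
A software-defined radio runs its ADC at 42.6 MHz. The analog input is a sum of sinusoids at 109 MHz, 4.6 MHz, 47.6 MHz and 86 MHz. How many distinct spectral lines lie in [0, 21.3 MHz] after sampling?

4

fs/2 = 21.3 MHz.
109 MHz mod fs = 23.8 MHz.
23.8 MHz > fs/2 = 21.3 MHz, folds to fs − 23.8 MHz = 18.8 MHz.
4.6 MHz ≤ fs/2 = 21.3 MHz, passes unchanged.
47.6 MHz mod fs = 5 MHz.
5 MHz ≤ fs/2 = 21.3 MHz, appears at 5 MHz.
86 MHz mod fs = 0.8 MHz.
0.8 MHz ≤ fs/2 = 21.3 MHz, appears at 0.8 MHz.
Distinct values: {0.8 MHz, 4.6 MHz, 5 MHz, 18.8 MHz} → 4.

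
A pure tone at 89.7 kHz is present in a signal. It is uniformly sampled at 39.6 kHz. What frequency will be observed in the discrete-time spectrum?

89.7 kHz mod fs = 10.5 kHz.
10.5 kHz ≤ fs/2 = 19.8 kHz, appears at 10.5 kHz.

10.5 kHz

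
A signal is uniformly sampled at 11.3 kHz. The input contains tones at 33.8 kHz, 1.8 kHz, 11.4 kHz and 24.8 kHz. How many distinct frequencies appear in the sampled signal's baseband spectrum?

3

fs/2 = 5.65 kHz.
33.8 kHz mod fs = 11.2 kHz.
11.2 kHz > fs/2 = 5.65 kHz, folds to fs − 11.2 kHz = 0.1 kHz.
1.8 kHz ≤ fs/2 = 5.65 kHz, passes unchanged.
11.4 kHz mod fs = 0.1 kHz.
0.1 kHz ≤ fs/2 = 5.65 kHz, appears at 0.1 kHz.
24.8 kHz mod fs = 2.2 kHz.
2.2 kHz ≤ fs/2 = 5.65 kHz, appears at 2.2 kHz.
Distinct values: {0.1 kHz, 1.8 kHz, 2.2 kHz} → 3.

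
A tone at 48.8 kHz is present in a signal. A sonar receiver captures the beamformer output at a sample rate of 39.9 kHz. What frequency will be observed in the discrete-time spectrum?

48.8 kHz mod fs = 8.9 kHz.
8.9 kHz ≤ fs/2 = 19.95 kHz, appears at 8.9 kHz.

8.9 kHz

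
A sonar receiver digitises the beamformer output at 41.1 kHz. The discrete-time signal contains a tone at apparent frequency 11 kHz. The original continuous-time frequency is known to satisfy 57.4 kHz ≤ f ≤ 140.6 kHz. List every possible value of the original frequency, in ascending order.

71.2 kHz, 93.2 kHz, 112.3 kHz, 134.3 kHz

Frequencies that alias to 11 kHz are k·fs ± 11 kHz for integer k ≥ 0.
k=0: 11 kHz.
k=1: 30.1 kHz, 52.1 kHz.
k=2: 71.2 kHz, 93.2 kHz.
k=3: 112.3 kHz, 134.3 kHz.
k=4: 153.4 kHz, 175.4 kHz.
Within [57.4 kHz, 140.6 kHz]: 71.2 kHz, 93.2 kHz, 112.3 kHz, 134.3 kHz.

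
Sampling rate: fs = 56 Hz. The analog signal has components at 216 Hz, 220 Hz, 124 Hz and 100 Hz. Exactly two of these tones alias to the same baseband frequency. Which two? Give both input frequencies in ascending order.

100 Hz, 124 Hz

fs/2 = 28 Hz.
216 Hz mod fs = 48 Hz.
48 Hz > fs/2 = 28 Hz, folds to fs − 48 Hz = 8 Hz.
220 Hz mod fs = 52 Hz.
52 Hz > fs/2 = 28 Hz, folds to fs − 52 Hz = 4 Hz.
124 Hz mod fs = 12 Hz.
12 Hz ≤ fs/2 = 28 Hz, appears at 12 Hz.
100 Hz mod fs = 44 Hz.
44 Hz > fs/2 = 28 Hz, folds to fs − 44 Hz = 12 Hz.
100 Hz and 124 Hz both map to 12 Hz.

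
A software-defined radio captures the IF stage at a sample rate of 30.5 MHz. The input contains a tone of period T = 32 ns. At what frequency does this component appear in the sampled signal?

0.75 MHz

T = 32 ns → f = 1/T = 31.25 MHz.
31.25 MHz mod fs = 0.75 MHz.
0.75 MHz ≤ fs/2 = 15.25 MHz, appears at 0.75 MHz.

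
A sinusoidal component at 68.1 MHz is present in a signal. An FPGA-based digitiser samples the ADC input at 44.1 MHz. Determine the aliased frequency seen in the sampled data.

68.1 MHz mod fs = 24 MHz.
24 MHz > fs/2 = 22.05 MHz, folds to fs − 24 MHz = 20.1 MHz.

20.1 MHz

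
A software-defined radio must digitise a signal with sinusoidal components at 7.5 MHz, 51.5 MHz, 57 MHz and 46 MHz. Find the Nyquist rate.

114 MHz

Highest-frequency component: 57 MHz.
Nyquist rate = 2 × 57 MHz = 114 MHz.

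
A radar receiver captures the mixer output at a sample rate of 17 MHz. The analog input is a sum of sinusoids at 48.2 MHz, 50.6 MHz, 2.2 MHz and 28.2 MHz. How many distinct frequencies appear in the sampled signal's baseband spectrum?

4

fs/2 = 8.5 MHz.
48.2 MHz mod fs = 14.2 MHz.
14.2 MHz > fs/2 = 8.5 MHz, folds to fs − 14.2 MHz = 2.8 MHz.
50.6 MHz mod fs = 16.6 MHz.
16.6 MHz > fs/2 = 8.5 MHz, folds to fs − 16.6 MHz = 0.4 MHz.
2.2 MHz ≤ fs/2 = 8.5 MHz, passes unchanged.
28.2 MHz mod fs = 11.2 MHz.
11.2 MHz > fs/2 = 8.5 MHz, folds to fs − 11.2 MHz = 5.8 MHz.
Distinct values: {0.4 MHz, 2.2 MHz, 2.8 MHz, 5.8 MHz} → 4.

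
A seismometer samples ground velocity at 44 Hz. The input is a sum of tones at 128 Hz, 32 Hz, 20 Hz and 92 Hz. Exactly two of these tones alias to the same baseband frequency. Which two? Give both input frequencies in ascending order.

92 Hz, 128 Hz

fs/2 = 22 Hz.
128 Hz mod fs = 40 Hz.
40 Hz > fs/2 = 22 Hz, folds to fs − 40 Hz = 4 Hz.
32 Hz > fs/2 = 22 Hz, folds to fs − 32 Hz = 12 Hz.
20 Hz ≤ fs/2 = 22 Hz, passes unchanged.
92 Hz mod fs = 4 Hz.
4 Hz ≤ fs/2 = 22 Hz, appears at 4 Hz.
92 Hz and 128 Hz both map to 4 Hz.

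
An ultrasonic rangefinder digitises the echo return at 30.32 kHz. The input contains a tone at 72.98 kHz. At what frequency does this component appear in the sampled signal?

12.34 kHz

72.98 kHz mod fs = 12.34 kHz.
12.34 kHz ≤ fs/2 = 15.16 kHz, appears at 12.34 kHz.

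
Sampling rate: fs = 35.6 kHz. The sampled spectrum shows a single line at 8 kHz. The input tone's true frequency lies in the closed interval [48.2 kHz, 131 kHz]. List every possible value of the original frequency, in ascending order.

63.2 kHz, 79.2 kHz, 98.8 kHz, 114.8 kHz

Frequencies that alias to 8 kHz are k·fs ± 8 kHz for integer k ≥ 0.
k=0: 8 kHz.
k=1: 27.6 kHz, 43.6 kHz.
k=2: 63.2 kHz, 79.2 kHz.
k=3: 98.8 kHz, 114.8 kHz.
k=4: 134.4 kHz, 150.4 kHz.
Within [48.2 kHz, 131 kHz]: 63.2 kHz, 79.2 kHz, 98.8 kHz, 114.8 kHz.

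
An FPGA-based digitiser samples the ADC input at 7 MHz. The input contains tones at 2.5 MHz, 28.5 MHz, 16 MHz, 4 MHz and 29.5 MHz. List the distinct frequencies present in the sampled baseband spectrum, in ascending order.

0.5 MHz, 1.5 MHz, 2 MHz, 2.5 MHz, 3 MHz

fs/2 = 3.5 MHz.
2.5 MHz ≤ fs/2 = 3.5 MHz, passes unchanged.
28.5 MHz mod fs = 0.5 MHz.
0.5 MHz ≤ fs/2 = 3.5 MHz, appears at 0.5 MHz.
16 MHz mod fs = 2 MHz.
2 MHz ≤ fs/2 = 3.5 MHz, appears at 2 MHz.
4 MHz > fs/2 = 3.5 MHz, folds to fs − 4 MHz = 3 MHz.
29.5 MHz mod fs = 1.5 MHz.
1.5 MHz ≤ fs/2 = 3.5 MHz, appears at 1.5 MHz.
Distinct values: {0.5 MHz, 1.5 MHz, 2 MHz, 2.5 MHz, 3 MHz}.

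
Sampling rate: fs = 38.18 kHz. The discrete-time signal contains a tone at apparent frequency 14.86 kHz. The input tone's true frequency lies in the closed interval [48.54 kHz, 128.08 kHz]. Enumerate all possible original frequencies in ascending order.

53.04 kHz, 61.5 kHz, 91.22 kHz, 99.68 kHz

Frequencies that alias to 14.86 kHz are k·fs ± 14.86 kHz for integer k ≥ 0.
k=0: 14.86 kHz.
k=1: 23.32 kHz, 53.04 kHz.
k=2: 61.5 kHz, 91.22 kHz.
k=3: 99.68 kHz, 129.4 kHz.
k=4: 137.86 kHz, 167.58 kHz.
Within [48.54 kHz, 128.08 kHz]: 53.04 kHz, 61.5 kHz, 91.22 kHz, 99.68 kHz.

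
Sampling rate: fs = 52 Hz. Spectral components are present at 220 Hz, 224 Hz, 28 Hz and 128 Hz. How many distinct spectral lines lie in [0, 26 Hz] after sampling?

3

fs/2 = 26 Hz.
220 Hz mod fs = 12 Hz.
12 Hz ≤ fs/2 = 26 Hz, appears at 12 Hz.
224 Hz mod fs = 16 Hz.
16 Hz ≤ fs/2 = 26 Hz, appears at 16 Hz.
28 Hz > fs/2 = 26 Hz, folds to fs − 28 Hz = 24 Hz.
128 Hz mod fs = 24 Hz.
24 Hz ≤ fs/2 = 26 Hz, appears at 24 Hz.
Distinct values: {12 Hz, 16 Hz, 24 Hz} → 3.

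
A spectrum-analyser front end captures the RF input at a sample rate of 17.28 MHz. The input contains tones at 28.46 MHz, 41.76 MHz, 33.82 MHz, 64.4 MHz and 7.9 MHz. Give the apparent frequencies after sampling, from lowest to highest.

0.74 MHz, 4.72 MHz, 6.1 MHz, 7.2 MHz, 7.9 MHz

fs/2 = 8.64 MHz.
28.46 MHz mod fs = 11.18 MHz.
11.18 MHz > fs/2 = 8.64 MHz, folds to fs − 11.18 MHz = 6.1 MHz.
41.76 MHz mod fs = 7.2 MHz.
7.2 MHz ≤ fs/2 = 8.64 MHz, appears at 7.2 MHz.
33.82 MHz mod fs = 16.54 MHz.
16.54 MHz > fs/2 = 8.64 MHz, folds to fs − 16.54 MHz = 0.74 MHz.
64.4 MHz mod fs = 12.56 MHz.
12.56 MHz > fs/2 = 8.64 MHz, folds to fs − 12.56 MHz = 4.72 MHz.
7.9 MHz ≤ fs/2 = 8.64 MHz, passes unchanged.
Distinct values: {0.74 MHz, 4.72 MHz, 6.1 MHz, 7.2 MHz, 7.9 MHz}.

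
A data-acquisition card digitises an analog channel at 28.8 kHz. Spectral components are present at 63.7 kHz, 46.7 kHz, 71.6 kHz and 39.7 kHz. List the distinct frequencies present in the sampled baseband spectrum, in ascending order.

6.1 kHz, 10.9 kHz, 14 kHz

fs/2 = 14.4 kHz.
63.7 kHz mod fs = 6.1 kHz.
6.1 kHz ≤ fs/2 = 14.4 kHz, appears at 6.1 kHz.
46.7 kHz mod fs = 17.9 kHz.
17.9 kHz > fs/2 = 14.4 kHz, folds to fs − 17.9 kHz = 10.9 kHz.
71.6 kHz mod fs = 14 kHz.
14 kHz ≤ fs/2 = 14.4 kHz, appears at 14 kHz.
39.7 kHz mod fs = 10.9 kHz.
10.9 kHz ≤ fs/2 = 14.4 kHz, appears at 10.9 kHz.
Distinct values: {6.1 kHz, 10.9 kHz, 14 kHz}.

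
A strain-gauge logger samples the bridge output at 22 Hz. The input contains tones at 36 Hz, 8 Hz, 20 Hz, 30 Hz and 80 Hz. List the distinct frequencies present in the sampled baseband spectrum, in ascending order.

2 Hz, 8 Hz

fs/2 = 11 Hz.
36 Hz mod fs = 14 Hz.
14 Hz > fs/2 = 11 Hz, folds to fs − 14 Hz = 8 Hz.
8 Hz ≤ fs/2 = 11 Hz, passes unchanged.
20 Hz > fs/2 = 11 Hz, folds to fs − 20 Hz = 2 Hz.
30 Hz mod fs = 8 Hz.
8 Hz ≤ fs/2 = 11 Hz, appears at 8 Hz.
80 Hz mod fs = 14 Hz.
14 Hz > fs/2 = 11 Hz, folds to fs − 14 Hz = 8 Hz.
Distinct values: {2 Hz, 8 Hz}.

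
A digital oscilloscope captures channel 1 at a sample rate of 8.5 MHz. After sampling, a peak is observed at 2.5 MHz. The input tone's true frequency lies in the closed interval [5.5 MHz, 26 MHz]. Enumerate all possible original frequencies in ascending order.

6 MHz, 11 MHz, 14.5 MHz, 19.5 MHz, 23 MHz

Frequencies that alias to 2.5 MHz are k·fs ± 2.5 MHz for integer k ≥ 0.
k=0: 2.5 MHz.
k=1: 6 MHz, 11 MHz.
k=2: 14.5 MHz, 19.5 MHz.
k=3: 23 MHz, 28 MHz.
k=4: 31.5 MHz, 36.5 MHz.
Within [5.5 MHz, 26 MHz]: 6 MHz, 11 MHz, 14.5 MHz, 19.5 MHz, 23 MHz.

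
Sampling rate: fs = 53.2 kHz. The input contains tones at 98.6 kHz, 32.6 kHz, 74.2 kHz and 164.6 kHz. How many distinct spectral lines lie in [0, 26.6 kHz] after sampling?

fs/2 = 26.6 kHz.
98.6 kHz mod fs = 45.4 kHz.
45.4 kHz > fs/2 = 26.6 kHz, folds to fs − 45.4 kHz = 7.8 kHz.
32.6 kHz > fs/2 = 26.6 kHz, folds to fs − 32.6 kHz = 20.6 kHz.
74.2 kHz mod fs = 21 kHz.
21 kHz ≤ fs/2 = 26.6 kHz, appears at 21 kHz.
164.6 kHz mod fs = 5 kHz.
5 kHz ≤ fs/2 = 26.6 kHz, appears at 5 kHz.
Distinct values: {5 kHz, 7.8 kHz, 20.6 kHz, 21 kHz} → 4.

4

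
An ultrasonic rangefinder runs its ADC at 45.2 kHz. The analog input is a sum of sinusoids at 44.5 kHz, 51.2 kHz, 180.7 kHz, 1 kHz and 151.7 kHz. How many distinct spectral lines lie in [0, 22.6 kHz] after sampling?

fs/2 = 22.6 kHz.
44.5 kHz > fs/2 = 22.6 kHz, folds to fs − 44.5 kHz = 0.7 kHz.
51.2 kHz mod fs = 6 kHz.
6 kHz ≤ fs/2 = 22.6 kHz, appears at 6 kHz.
180.7 kHz mod fs = 45.1 kHz.
45.1 kHz > fs/2 = 22.6 kHz, folds to fs − 45.1 kHz = 0.1 kHz.
1 kHz ≤ fs/2 = 22.6 kHz, passes unchanged.
151.7 kHz mod fs = 16.1 kHz.
16.1 kHz ≤ fs/2 = 22.6 kHz, appears at 16.1 kHz.
Distinct values: {0.1 kHz, 0.7 kHz, 1 kHz, 6 kHz, 16.1 kHz} → 5.

5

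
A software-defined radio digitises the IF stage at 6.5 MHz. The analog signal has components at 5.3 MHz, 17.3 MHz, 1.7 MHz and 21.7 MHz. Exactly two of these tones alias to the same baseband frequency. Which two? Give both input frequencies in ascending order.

17.3 MHz, 21.7 MHz

fs/2 = 3.25 MHz.
5.3 MHz > fs/2 = 3.25 MHz, folds to fs − 5.3 MHz = 1.2 MHz.
17.3 MHz mod fs = 4.3 MHz.
4.3 MHz > fs/2 = 3.25 MHz, folds to fs − 4.3 MHz = 2.2 MHz.
1.7 MHz ≤ fs/2 = 3.25 MHz, passes unchanged.
21.7 MHz mod fs = 2.2 MHz.
2.2 MHz ≤ fs/2 = 3.25 MHz, appears at 2.2 MHz.
17.3 MHz and 21.7 MHz both map to 2.2 MHz.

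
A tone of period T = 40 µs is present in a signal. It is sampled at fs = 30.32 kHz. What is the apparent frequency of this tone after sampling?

5.32 kHz

T = 40 µs → f = 1/T = 25 kHz.
25 kHz > fs/2 = 15.16 kHz, folds to fs − 25 kHz = 5.32 kHz.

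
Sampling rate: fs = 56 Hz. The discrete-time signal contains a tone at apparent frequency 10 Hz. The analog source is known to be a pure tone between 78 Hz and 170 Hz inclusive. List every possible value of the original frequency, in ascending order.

102 Hz, 122 Hz, 158 Hz

Frequencies that alias to 10 Hz are k·fs ± 10 Hz for integer k ≥ 0.
k=0: 10 Hz.
k=1: 46 Hz, 66 Hz.
k=2: 102 Hz, 122 Hz.
k=3: 158 Hz, 178 Hz.
k=4: 214 Hz, 234 Hz.
Within [78 Hz, 170 Hz]: 102 Hz, 122 Hz, 158 Hz.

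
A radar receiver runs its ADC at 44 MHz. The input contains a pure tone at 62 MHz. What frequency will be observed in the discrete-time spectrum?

18 MHz

62 MHz mod fs = 18 MHz.
18 MHz ≤ fs/2 = 22 MHz, appears at 18 MHz.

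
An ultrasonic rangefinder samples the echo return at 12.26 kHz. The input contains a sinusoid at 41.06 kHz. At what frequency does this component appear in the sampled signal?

4.28 kHz

41.06 kHz mod fs = 4.28 kHz.
4.28 kHz ≤ fs/2 = 6.13 kHz, appears at 4.28 kHz.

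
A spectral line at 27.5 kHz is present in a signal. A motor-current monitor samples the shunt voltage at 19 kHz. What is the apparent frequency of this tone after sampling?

8.5 kHz

27.5 kHz mod fs = 8.5 kHz.
8.5 kHz ≤ fs/2 = 9.5 kHz, appears at 8.5 kHz.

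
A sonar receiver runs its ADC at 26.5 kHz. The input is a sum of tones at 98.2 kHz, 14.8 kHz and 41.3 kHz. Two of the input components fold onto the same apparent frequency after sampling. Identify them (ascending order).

fs/2 = 13.25 kHz.
98.2 kHz mod fs = 18.7 kHz.
18.7 kHz > fs/2 = 13.25 kHz, folds to fs − 18.7 kHz = 7.8 kHz.
14.8 kHz > fs/2 = 13.25 kHz, folds to fs − 14.8 kHz = 11.7 kHz.
41.3 kHz mod fs = 14.8 kHz.
14.8 kHz > fs/2 = 13.25 kHz, folds to fs − 14.8 kHz = 11.7 kHz.
14.8 kHz and 41.3 kHz both map to 11.7 kHz.

14.8 kHz, 41.3 kHz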